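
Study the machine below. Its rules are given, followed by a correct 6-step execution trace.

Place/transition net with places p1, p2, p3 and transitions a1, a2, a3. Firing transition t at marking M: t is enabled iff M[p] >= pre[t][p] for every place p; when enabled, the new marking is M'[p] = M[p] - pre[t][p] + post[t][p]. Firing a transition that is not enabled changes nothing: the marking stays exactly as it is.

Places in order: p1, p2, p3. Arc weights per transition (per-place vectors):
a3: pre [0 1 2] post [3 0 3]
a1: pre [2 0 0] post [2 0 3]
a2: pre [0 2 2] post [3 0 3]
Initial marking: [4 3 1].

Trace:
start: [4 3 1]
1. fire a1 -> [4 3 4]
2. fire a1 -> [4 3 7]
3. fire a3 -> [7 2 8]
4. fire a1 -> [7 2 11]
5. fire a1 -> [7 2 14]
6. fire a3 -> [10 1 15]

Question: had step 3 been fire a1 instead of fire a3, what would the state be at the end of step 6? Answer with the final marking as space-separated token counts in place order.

(re-executing from step 3 with the substitution; state before step 3: [4 3 7])
3. fire a1 -> [4 3 10]
4. fire a1 -> [4 3 13]
5. fire a1 -> [4 3 16]
6. fire a3 -> [7 2 17]

7 2 17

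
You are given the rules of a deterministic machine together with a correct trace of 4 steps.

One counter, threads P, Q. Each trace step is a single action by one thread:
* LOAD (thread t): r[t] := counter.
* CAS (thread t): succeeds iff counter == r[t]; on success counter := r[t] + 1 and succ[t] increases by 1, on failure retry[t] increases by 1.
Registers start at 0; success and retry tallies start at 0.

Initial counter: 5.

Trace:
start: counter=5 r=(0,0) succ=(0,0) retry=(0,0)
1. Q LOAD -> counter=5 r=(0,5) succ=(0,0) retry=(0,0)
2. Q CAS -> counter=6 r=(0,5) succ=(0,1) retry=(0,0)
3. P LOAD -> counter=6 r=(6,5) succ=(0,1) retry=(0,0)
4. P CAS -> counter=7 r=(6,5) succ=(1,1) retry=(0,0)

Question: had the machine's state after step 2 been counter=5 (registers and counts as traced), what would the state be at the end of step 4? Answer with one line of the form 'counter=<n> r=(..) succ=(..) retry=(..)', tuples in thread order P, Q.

state after step 2 := counter=5 r=(0,5) succ=(0,1) retry=(0,0)
3. P LOAD -> counter=5 r=(5,5) succ=(0,1) retry=(0,0)
4. P CAS -> counter=6 r=(5,5) succ=(1,1) retry=(0,0)

counter=6 r=(5,5) succ=(1,1) retry=(0,0)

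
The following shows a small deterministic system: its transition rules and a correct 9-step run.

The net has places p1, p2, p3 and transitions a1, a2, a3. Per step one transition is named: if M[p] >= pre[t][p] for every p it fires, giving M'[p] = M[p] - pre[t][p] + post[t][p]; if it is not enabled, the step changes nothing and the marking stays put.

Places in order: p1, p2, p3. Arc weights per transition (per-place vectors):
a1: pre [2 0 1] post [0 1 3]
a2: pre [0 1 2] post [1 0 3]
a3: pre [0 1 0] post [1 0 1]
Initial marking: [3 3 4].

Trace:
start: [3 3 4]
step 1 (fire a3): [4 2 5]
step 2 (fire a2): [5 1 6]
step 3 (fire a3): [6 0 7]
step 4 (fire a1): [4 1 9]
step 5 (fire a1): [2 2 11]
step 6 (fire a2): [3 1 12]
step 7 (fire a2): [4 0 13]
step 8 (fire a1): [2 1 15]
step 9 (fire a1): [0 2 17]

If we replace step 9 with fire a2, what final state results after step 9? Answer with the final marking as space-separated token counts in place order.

(re-executing from step 9 with the substitution; state before step 9: [2 1 15])
step 9 (fire a2): [3 0 16]

3 0 16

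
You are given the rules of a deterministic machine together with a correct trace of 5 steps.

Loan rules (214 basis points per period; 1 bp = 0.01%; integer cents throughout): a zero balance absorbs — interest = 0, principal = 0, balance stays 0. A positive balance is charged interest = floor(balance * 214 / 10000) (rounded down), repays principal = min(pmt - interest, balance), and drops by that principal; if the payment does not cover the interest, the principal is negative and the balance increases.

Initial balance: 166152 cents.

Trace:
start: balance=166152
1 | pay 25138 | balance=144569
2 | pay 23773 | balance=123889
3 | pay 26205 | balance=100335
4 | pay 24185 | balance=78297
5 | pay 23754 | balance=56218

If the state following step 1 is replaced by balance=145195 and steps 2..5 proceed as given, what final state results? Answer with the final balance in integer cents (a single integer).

56899

state after step 1 := balance=145195
2 | pay 23773 | balance=124529
3 | pay 26205 | balance=100988
4 | pay 24185 | balance=78964
5 | pay 23754 | balance=56899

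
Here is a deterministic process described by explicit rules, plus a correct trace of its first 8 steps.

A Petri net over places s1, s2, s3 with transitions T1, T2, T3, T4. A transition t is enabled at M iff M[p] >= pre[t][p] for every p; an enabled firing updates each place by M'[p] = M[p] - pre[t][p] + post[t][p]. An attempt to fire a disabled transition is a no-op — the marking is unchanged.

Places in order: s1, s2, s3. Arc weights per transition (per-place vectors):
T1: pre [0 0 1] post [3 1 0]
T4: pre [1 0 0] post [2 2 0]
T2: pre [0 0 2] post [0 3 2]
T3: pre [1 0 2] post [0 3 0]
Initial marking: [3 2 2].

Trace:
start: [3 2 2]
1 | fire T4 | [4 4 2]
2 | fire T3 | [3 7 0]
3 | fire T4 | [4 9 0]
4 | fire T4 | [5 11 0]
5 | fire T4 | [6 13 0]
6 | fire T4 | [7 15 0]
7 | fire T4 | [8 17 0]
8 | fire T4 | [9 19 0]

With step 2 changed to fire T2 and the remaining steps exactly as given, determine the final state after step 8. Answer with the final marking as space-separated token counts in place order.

10 19 2

(re-executing from step 2 with the substitution; state before step 2: [4 4 2])
2 | fire T2 | [4 7 2]
3 | fire T4 | [5 9 2]
4 | fire T4 | [6 11 2]
5 | fire T4 | [7 13 2]
6 | fire T4 | [8 15 2]
7 | fire T4 | [9 17 2]
8 | fire T4 | [10 19 2]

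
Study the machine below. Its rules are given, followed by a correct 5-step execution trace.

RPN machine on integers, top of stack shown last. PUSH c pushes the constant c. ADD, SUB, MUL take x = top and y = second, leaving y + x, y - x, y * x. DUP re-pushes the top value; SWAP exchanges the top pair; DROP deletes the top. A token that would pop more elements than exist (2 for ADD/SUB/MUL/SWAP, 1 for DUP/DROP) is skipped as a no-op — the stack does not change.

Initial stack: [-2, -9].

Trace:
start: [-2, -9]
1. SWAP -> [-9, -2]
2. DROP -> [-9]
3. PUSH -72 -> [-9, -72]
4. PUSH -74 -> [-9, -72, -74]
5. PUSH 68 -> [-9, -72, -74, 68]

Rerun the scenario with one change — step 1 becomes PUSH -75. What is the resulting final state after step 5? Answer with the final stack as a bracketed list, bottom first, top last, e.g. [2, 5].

[-2, -9, -72, -74, 68]

(re-executing from step 1 with the substitution; state before step 1: [-2, -9])
1. PUSH -75 -> [-2, -9, -75]
2. DROP -> [-2, -9]
3. PUSH -72 -> [-2, -9, -72]
4. PUSH -74 -> [-2, -9, -72, -74]
5. PUSH 68 -> [-2, -9, -72, -74, 68]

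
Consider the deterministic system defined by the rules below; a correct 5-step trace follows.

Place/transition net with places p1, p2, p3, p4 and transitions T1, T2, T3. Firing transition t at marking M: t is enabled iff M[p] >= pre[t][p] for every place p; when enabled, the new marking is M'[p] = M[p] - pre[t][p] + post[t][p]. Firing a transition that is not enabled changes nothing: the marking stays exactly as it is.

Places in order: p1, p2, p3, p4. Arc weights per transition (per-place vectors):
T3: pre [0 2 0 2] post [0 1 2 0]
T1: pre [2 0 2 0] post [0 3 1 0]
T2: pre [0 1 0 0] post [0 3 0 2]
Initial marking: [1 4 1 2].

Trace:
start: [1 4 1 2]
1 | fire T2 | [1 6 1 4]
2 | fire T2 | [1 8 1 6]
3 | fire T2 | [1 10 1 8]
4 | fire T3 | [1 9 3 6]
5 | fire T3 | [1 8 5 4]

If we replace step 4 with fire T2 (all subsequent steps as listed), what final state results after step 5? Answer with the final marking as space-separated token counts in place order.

(re-executing from step 4 with the substitution; state before step 4: [1 10 1 8])
4 | fire T2 | [1 12 1 10]
5 | fire T3 | [1 11 3 8]

1 11 3 8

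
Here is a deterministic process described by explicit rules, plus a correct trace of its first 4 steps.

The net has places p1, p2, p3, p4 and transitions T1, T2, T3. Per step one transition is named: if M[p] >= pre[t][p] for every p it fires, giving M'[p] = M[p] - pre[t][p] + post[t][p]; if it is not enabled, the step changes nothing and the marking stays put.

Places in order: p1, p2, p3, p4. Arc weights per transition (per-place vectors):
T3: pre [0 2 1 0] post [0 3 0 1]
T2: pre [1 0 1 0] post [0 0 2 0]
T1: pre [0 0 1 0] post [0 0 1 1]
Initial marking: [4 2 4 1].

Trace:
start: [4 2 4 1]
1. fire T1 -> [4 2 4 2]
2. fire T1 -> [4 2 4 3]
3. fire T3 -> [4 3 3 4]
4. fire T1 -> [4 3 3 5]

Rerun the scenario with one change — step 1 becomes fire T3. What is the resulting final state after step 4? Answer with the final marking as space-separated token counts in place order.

(re-executing from step 1 with the substitution; state before step 1: [4 2 4 1])
1. fire T3 -> [4 3 3 2]
2. fire T1 -> [4 3 3 3]
3. fire T3 -> [4 4 2 4]
4. fire T1 -> [4 4 2 5]

4 4 2 5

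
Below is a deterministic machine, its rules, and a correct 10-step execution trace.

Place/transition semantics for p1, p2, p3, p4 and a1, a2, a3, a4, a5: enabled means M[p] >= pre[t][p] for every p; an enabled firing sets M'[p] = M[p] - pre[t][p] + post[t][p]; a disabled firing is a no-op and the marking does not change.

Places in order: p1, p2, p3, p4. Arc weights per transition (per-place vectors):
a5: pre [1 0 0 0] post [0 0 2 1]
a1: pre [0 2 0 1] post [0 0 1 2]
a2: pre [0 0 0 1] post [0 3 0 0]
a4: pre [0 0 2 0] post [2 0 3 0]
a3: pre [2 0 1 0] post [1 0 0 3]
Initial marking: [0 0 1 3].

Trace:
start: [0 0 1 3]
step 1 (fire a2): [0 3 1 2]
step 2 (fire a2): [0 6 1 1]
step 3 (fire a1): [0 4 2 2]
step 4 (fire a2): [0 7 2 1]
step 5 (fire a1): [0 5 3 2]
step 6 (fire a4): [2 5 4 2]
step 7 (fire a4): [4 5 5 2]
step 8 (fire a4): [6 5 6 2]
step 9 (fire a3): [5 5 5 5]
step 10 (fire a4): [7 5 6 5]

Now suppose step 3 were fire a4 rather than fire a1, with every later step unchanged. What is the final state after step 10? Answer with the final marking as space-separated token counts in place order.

(re-executing from step 3 with the substitution; state before step 3: [0 6 1 1])
step 3 (fire a4): [0 6 1 1]
step 4 (fire a2): [0 9 1 0]
step 5 (fire a1): [0 9 1 0]
step 6 (fire a4): [0 9 1 0]
step 7 (fire a4): [0 9 1 0]
step 8 (fire a4): [0 9 1 0]
step 9 (fire a3): [0 9 1 0]
step 10 (fire a4): [0 9 1 0]

0 9 1 0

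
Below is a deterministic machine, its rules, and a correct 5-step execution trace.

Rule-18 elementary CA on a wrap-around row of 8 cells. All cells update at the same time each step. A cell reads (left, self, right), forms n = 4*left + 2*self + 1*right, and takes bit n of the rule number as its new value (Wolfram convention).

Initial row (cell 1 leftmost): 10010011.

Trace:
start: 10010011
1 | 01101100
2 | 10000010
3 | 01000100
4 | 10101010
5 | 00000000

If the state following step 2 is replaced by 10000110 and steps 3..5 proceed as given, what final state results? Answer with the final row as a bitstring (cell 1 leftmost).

00000011

state after step 2 := 10000110
3 | 01001000
4 | 10110100
5 | 00000011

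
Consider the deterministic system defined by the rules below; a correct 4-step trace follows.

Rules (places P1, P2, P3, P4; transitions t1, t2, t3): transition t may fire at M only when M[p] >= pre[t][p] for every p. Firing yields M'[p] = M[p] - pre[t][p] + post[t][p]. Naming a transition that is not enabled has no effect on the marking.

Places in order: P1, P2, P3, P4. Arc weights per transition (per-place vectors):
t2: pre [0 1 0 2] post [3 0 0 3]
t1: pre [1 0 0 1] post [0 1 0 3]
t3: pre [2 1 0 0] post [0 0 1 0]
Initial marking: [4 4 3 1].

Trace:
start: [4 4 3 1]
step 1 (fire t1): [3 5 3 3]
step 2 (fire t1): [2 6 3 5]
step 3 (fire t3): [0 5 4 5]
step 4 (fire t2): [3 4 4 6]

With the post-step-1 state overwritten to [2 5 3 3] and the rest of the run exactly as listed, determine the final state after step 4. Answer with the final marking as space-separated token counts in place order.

state after step 1 := [2 5 3 3]
step 2 (fire t1): [1 6 3 5]
step 3 (fire t3): [1 6 3 5]
step 4 (fire t2): [4 5 3 6]

4 5 3 6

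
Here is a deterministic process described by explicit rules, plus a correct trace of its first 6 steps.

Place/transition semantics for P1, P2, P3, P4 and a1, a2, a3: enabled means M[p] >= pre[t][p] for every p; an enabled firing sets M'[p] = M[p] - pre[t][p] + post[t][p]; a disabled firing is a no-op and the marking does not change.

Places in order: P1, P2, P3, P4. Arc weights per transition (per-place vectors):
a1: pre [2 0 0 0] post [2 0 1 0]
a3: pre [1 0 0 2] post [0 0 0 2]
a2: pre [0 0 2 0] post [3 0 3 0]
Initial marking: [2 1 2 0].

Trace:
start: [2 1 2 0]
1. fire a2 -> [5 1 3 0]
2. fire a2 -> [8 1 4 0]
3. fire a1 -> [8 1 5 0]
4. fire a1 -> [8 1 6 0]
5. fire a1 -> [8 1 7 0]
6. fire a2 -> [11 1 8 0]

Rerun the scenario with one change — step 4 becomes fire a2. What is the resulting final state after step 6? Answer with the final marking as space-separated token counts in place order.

14 1 8 0

(re-executing from step 4 with the substitution; state before step 4: [8 1 5 0])
4. fire a2 -> [11 1 6 0]
5. fire a1 -> [11 1 7 0]
6. fire a2 -> [14 1 8 0]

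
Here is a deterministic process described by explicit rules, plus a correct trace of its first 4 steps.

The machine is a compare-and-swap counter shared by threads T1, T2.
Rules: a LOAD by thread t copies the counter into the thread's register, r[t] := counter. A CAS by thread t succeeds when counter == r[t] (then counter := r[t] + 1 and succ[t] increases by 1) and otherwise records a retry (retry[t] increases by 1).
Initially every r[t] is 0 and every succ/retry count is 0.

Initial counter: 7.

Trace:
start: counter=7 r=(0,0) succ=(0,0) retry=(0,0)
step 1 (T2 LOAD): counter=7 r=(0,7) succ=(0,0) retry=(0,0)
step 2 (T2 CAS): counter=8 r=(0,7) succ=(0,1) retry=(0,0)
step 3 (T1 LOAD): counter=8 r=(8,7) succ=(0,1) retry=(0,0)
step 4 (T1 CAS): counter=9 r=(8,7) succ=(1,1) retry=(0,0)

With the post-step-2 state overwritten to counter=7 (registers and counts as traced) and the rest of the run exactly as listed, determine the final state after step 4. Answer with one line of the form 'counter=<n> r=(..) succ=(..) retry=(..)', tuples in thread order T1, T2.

state after step 2 := counter=7 r=(0,7) succ=(0,1) retry=(0,0)
step 3 (T1 LOAD): counter=7 r=(7,7) succ=(0,1) retry=(0,0)
step 4 (T1 CAS): counter=8 r=(7,7) succ=(1,1) retry=(0,0)

counter=8 r=(7,7) succ=(1,1) retry=(0,0)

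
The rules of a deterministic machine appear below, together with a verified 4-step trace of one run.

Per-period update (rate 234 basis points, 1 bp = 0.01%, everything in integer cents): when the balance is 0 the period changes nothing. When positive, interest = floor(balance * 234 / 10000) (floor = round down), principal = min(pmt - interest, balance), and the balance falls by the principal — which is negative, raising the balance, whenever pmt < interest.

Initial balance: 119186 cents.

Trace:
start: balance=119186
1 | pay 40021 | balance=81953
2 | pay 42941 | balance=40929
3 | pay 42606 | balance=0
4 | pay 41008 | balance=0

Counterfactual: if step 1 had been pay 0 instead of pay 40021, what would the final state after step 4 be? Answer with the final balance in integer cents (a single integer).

1153

(re-executing from step 1 with the substitution; state before step 1: balance=119186)
1 | pay 0 | balance=121974
2 | pay 42941 | balance=81887
3 | pay 42606 | balance=41197
4 | pay 41008 | balance=1153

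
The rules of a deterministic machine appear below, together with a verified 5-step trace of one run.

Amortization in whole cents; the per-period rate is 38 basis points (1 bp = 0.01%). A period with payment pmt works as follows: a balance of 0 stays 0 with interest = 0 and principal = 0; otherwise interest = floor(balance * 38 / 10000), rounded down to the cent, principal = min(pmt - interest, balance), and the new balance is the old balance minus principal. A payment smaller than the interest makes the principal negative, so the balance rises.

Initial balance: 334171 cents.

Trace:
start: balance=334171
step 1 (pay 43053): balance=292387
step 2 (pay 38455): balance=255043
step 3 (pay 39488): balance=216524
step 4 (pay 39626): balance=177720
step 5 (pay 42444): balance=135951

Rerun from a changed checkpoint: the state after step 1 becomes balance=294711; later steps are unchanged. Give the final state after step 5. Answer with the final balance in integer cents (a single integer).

138310

state after step 1 := balance=294711
step 2 (pay 38455): balance=257375
step 3 (pay 39488): balance=218865
step 4 (pay 39626): balance=180070
step 5 (pay 42444): balance=138310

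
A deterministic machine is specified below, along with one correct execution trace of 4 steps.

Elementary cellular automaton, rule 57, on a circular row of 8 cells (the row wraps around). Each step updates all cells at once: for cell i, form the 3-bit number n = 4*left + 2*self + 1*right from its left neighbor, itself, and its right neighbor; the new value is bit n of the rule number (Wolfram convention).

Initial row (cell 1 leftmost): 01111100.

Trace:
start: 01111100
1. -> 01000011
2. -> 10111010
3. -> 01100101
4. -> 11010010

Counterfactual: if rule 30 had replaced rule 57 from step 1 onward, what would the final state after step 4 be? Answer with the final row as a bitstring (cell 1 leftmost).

(re-executing steps 1..4 under rule 30; state before step 1: 01111100)
1. -> 11000010
2. -> 10100110
3. -> 10111100
4. -> 10100011

10100011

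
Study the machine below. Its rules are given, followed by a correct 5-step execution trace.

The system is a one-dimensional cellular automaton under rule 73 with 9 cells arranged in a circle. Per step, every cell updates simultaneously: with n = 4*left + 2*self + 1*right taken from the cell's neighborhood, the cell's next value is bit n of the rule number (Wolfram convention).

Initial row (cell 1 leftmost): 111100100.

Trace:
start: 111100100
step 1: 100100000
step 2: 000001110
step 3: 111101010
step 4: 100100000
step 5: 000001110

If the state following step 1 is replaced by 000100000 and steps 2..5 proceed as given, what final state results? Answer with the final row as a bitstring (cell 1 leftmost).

state after step 1 := 000100000
step 2: 110001111
step 3: 010101000
step 4: 000000011
step 5: 011111011

011111011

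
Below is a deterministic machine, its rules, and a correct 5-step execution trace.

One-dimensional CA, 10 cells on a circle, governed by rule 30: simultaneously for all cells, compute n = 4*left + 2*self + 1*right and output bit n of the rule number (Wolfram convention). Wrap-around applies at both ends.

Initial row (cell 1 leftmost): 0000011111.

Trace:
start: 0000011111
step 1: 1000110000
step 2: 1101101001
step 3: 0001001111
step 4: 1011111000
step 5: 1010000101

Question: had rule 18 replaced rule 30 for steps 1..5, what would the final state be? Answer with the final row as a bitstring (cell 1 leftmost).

(re-executing steps 1..5 under rule 18; state before step 1: 0000011111)
step 1: 1000100000
step 2: 0101010001
step 3: 0000001010
step 4: 0000010001
step 5: 1000101010

1000101010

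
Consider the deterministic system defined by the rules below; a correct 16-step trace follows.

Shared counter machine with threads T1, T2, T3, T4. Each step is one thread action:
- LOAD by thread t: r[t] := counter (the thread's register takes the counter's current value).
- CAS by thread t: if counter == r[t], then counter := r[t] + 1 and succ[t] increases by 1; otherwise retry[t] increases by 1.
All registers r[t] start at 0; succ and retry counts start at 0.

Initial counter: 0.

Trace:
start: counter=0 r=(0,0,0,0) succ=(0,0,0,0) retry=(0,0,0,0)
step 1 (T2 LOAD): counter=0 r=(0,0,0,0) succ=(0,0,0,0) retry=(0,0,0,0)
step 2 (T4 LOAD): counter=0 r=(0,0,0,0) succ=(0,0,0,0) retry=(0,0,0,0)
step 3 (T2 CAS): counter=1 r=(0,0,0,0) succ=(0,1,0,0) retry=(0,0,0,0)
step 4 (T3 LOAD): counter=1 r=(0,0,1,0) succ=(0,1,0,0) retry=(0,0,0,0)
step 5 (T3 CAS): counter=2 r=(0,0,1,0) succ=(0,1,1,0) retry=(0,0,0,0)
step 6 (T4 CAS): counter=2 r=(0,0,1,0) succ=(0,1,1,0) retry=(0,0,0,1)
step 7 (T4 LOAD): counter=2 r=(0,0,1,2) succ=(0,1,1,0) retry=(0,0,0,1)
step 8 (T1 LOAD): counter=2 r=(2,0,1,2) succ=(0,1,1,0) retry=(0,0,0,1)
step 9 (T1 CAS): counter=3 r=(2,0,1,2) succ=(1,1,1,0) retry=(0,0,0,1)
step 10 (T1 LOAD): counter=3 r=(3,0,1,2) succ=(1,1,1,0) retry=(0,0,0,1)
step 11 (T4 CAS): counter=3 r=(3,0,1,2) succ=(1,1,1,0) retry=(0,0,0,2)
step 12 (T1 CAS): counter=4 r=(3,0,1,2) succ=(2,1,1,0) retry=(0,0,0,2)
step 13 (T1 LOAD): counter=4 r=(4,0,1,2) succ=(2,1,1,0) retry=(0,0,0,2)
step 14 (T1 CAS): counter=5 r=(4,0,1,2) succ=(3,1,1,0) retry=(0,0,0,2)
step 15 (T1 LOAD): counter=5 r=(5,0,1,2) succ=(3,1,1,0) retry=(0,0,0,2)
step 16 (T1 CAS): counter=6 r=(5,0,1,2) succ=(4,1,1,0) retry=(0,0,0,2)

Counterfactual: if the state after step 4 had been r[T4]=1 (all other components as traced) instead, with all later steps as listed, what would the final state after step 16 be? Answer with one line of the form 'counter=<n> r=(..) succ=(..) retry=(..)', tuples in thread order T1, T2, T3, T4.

state after step 4 := counter=1 r=(0,0,1,1) succ=(0,1,0,0) retry=(0,0,0,0)
step 5 (T3 CAS): counter=2 r=(0,0,1,1) succ=(0,1,1,0) retry=(0,0,0,0)
step 6 (T4 CAS): counter=2 r=(0,0,1,1) succ=(0,1,1,0) retry=(0,0,0,1)
step 7 (T4 LOAD): counter=2 r=(0,0,1,2) succ=(0,1,1,0) retry=(0,0,0,1)
step 8 (T1 LOAD): counter=2 r=(2,0,1,2) succ=(0,1,1,0) retry=(0,0,0,1)
step 9 (T1 CAS): counter=3 r=(2,0,1,2) succ=(1,1,1,0) retry=(0,0,0,1)
step 10 (T1 LOAD): counter=3 r=(3,0,1,2) succ=(1,1,1,0) retry=(0,0,0,1)
step 11 (T4 CAS): counter=3 r=(3,0,1,2) succ=(1,1,1,0) retry=(0,0,0,2)
step 12 (T1 CAS): counter=4 r=(3,0,1,2) succ=(2,1,1,0) retry=(0,0,0,2)
step 13 (T1 LOAD): counter=4 r=(4,0,1,2) succ=(2,1,1,0) retry=(0,0,0,2)
step 14 (T1 CAS): counter=5 r=(4,0,1,2) succ=(3,1,1,0) retry=(0,0,0,2)
step 15 (T1 LOAD): counter=5 r=(5,0,1,2) succ=(3,1,1,0) retry=(0,0,0,2)
step 16 (T1 CAS): counter=6 r=(5,0,1,2) succ=(4,1,1,0) retry=(0,0,0,2)

counter=6 r=(5,0,1,2) succ=(4,1,1,0) retry=(0,0,0,2)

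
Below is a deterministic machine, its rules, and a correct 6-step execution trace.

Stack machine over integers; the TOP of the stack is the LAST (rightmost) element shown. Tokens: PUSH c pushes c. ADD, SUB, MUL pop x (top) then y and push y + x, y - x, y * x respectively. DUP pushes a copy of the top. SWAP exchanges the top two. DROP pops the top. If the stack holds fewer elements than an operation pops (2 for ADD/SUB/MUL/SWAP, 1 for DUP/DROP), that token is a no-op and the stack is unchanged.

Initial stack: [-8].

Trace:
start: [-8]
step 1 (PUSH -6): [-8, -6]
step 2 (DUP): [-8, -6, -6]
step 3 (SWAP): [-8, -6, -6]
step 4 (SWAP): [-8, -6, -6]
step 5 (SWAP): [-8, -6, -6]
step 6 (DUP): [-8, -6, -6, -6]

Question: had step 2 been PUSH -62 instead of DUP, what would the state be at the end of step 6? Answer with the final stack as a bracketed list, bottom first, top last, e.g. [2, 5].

(re-executing from step 2 with the substitution; state before step 2: [-8, -6])
step 2 (PUSH -62): [-8, -6, -62]
step 3 (SWAP): [-8, -62, -6]
step 4 (SWAP): [-8, -6, -62]
step 5 (SWAP): [-8, -62, -6]
step 6 (DUP): [-8, -62, -6, -6]

[-8, -62, -6, -6]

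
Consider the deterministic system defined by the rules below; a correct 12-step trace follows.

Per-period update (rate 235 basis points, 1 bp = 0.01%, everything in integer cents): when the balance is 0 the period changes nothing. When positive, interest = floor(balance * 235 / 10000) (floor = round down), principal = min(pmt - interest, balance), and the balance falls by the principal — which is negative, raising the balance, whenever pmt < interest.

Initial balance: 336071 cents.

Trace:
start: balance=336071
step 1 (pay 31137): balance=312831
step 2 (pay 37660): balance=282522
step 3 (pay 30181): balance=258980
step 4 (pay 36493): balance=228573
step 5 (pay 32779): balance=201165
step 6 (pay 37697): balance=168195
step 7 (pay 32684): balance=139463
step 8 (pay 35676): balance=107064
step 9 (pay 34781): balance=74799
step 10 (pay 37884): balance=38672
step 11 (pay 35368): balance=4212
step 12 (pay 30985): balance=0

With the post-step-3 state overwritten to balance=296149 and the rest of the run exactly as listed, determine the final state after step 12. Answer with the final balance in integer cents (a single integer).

state after step 3 := balance=296149
step 4 (pay 36493): balance=266615
step 5 (pay 32779): balance=240101
step 6 (pay 37697): balance=208046
step 7 (pay 32684): balance=180251
step 8 (pay 35676): balance=148810
step 9 (pay 34781): balance=117526
step 10 (pay 37884): balance=82403
step 11 (pay 35368): balance=48971
step 12 (pay 30985): balance=19136

19136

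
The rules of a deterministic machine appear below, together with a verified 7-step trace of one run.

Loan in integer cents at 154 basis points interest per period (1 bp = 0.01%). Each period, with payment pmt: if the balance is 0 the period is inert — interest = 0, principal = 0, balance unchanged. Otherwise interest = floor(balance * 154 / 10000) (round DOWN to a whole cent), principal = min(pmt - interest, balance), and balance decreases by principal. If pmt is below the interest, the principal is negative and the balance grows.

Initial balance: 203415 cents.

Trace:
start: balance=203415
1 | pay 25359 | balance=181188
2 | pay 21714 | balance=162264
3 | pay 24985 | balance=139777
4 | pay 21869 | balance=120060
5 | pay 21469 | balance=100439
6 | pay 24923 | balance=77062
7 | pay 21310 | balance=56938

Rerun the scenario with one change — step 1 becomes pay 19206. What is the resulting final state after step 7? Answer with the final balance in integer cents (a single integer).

63685

(re-executing from step 1 with the substitution; state before step 1: balance=203415)
1 | pay 19206 | balance=187341
2 | pay 21714 | balance=168512
3 | pay 24985 | balance=146122
4 | pay 21869 | balance=126503
5 | pay 21469 | balance=106982
6 | pay 24923 | balance=83706
7 | pay 21310 | balance=63685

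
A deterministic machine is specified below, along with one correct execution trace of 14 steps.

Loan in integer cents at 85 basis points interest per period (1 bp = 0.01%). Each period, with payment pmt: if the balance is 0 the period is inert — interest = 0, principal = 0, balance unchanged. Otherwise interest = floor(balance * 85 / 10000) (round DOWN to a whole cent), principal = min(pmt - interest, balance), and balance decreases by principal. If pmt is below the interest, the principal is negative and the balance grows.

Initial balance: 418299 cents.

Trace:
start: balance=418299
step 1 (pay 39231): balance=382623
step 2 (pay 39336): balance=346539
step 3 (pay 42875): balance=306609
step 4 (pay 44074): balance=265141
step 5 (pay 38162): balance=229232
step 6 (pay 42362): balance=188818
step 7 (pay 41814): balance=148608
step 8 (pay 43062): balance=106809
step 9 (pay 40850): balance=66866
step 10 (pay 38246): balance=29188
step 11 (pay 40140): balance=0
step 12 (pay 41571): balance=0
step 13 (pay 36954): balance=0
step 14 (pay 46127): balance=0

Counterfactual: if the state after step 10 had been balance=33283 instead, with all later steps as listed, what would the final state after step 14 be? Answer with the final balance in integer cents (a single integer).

state after step 10 := balance=33283
step 11 (pay 40140): balance=0
step 12 (pay 41571): balance=0
step 13 (pay 36954): balance=0
step 14 (pay 46127): balance=0

0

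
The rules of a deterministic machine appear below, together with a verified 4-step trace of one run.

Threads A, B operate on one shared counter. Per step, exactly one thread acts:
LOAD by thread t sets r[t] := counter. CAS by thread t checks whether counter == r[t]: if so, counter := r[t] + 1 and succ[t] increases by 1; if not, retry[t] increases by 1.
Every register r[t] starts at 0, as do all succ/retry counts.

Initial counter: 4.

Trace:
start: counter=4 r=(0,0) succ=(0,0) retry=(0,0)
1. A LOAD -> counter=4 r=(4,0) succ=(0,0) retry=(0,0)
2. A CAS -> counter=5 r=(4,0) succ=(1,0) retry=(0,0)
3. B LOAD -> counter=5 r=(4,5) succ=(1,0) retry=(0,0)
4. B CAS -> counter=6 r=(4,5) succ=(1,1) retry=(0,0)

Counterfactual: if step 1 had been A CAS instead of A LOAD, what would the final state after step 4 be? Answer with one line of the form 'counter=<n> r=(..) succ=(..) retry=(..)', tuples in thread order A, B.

counter=5 r=(0,4) succ=(0,1) retry=(2,0)

(re-executing from step 1 with the substitution; state before step 1: counter=4 r=(0,0) succ=(0,0) retry=(0,0))
1. A CAS -> counter=4 r=(0,0) succ=(0,0) retry=(1,0)
2. A CAS -> counter=4 r=(0,0) succ=(0,0) retry=(2,0)
3. B LOAD -> counter=4 r=(0,4) succ=(0,0) retry=(2,0)
4. B CAS -> counter=5 r=(0,4) succ=(0,1) retry=(2,0)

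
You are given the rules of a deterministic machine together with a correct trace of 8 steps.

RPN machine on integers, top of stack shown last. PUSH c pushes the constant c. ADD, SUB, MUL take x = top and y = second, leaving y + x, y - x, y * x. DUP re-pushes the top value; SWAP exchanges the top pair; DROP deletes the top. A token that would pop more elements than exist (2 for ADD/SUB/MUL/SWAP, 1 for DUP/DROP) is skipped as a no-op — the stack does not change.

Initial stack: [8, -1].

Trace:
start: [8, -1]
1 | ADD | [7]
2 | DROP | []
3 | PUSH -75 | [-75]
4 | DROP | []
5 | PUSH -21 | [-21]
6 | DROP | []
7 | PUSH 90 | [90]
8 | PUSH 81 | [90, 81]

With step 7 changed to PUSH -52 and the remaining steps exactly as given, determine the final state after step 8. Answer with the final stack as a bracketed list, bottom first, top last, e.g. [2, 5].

(re-executing from step 7 with the substitution; state before step 7: [])
7 | PUSH -52 | [-52]
8 | PUSH 81 | [-52, 81]

[-52, 81]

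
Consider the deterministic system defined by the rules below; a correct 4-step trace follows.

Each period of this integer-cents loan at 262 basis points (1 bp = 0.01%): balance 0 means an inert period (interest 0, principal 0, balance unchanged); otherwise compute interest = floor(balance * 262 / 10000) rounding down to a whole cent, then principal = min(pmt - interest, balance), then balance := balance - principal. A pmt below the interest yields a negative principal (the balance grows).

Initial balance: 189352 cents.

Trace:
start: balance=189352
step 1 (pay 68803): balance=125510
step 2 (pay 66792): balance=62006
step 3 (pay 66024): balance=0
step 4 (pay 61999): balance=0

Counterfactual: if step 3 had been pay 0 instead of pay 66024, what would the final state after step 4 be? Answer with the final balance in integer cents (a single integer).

3298

(re-executing from step 3 with the substitution; state before step 3: balance=62006)
step 3 (pay 0): balance=63630
step 4 (pay 61999): balance=3298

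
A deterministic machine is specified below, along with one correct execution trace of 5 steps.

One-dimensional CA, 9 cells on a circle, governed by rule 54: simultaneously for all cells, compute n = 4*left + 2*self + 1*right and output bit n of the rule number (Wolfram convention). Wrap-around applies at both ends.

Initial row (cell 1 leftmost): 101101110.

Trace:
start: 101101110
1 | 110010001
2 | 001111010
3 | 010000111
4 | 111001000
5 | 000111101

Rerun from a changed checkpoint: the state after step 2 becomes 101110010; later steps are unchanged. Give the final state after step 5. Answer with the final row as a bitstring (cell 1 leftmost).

state after step 2 := 101110010
3 | 110001111
4 | 001010000
5 | 011111000

011111000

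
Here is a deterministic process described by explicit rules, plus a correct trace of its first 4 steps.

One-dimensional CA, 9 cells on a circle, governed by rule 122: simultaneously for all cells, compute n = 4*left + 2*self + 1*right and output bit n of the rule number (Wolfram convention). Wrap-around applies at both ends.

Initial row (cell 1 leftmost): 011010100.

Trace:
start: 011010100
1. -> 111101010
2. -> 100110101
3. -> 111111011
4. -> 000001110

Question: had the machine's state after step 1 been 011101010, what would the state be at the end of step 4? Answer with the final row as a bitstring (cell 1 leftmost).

110001111

state after step 1 := 011101010
2. -> 110110101
3. -> 011111011
4. -> 110001111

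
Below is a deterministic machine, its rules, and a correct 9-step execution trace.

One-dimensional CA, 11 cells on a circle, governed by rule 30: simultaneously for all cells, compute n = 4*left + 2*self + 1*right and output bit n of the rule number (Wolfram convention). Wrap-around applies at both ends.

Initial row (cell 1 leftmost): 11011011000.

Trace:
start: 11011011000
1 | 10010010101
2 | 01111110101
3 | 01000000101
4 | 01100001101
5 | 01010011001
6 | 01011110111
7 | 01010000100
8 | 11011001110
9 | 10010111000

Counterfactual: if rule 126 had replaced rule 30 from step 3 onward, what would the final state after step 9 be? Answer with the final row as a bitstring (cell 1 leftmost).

11111111000

(re-executing steps 3..9 under rule 126; state before step 3: 01111110101)
3 | 11000011111
4 | 01100110000
5 | 11111111000
6 | 10000001101
7 | 11000011111
8 | 01100110000
9 | 11111111000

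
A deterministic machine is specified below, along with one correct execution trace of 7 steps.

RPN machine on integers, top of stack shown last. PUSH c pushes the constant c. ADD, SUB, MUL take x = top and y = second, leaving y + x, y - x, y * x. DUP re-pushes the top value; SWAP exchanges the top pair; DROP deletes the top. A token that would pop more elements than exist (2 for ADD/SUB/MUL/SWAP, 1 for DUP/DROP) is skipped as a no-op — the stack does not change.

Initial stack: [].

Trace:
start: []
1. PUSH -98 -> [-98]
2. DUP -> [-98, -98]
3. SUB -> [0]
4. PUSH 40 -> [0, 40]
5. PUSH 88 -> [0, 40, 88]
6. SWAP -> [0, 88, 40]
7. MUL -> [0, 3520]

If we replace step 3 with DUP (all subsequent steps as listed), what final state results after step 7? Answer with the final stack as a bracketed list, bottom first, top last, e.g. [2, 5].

[-98, -98, -98, 3520]

(re-executing from step 3 with the substitution; state before step 3: [-98, -98])
3. DUP -> [-98, -98, -98]
4. PUSH 40 -> [-98, -98, -98, 40]
5. PUSH 88 -> [-98, -98, -98, 40, 88]
6. SWAP -> [-98, -98, -98, 88, 40]
7. MUL -> [-98, -98, -98, 3520]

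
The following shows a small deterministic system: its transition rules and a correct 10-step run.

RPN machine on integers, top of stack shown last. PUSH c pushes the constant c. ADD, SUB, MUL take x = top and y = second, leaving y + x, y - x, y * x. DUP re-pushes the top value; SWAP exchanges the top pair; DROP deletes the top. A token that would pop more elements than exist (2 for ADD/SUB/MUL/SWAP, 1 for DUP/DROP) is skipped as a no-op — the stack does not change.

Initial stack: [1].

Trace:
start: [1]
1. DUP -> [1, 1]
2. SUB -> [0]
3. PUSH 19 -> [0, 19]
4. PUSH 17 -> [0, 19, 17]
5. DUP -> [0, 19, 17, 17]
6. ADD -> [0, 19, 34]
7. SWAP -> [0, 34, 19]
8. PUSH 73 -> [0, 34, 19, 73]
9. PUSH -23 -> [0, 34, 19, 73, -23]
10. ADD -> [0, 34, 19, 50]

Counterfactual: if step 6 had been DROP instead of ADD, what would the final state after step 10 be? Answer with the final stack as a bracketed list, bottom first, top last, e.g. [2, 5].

(re-executing from step 6 with the substitution; state before step 6: [0, 19, 17, 17])
6. DROP -> [0, 19, 17]
7. SWAP -> [0, 17, 19]
8. PUSH 73 -> [0, 17, 19, 73]
9. PUSH -23 -> [0, 17, 19, 73, -23]
10. ADD -> [0, 17, 19, 50]

[0, 17, 19, 50]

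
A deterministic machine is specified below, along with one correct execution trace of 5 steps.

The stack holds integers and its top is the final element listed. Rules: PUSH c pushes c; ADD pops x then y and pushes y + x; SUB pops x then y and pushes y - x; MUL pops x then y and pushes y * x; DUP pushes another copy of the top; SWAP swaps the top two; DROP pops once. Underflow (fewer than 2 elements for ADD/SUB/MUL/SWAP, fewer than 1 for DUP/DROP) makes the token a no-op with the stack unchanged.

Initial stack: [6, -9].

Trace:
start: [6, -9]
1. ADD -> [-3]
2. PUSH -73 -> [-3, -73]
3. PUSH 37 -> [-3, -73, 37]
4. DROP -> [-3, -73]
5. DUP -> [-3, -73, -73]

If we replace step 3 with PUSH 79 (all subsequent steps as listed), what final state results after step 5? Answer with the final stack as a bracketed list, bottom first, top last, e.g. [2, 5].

[-3, -73, -73]

(re-executing from step 3 with the substitution; state before step 3: [-3, -73])
3. PUSH 79 -> [-3, -73, 79]
4. DROP -> [-3, -73]
5. DUP -> [-3, -73, -73]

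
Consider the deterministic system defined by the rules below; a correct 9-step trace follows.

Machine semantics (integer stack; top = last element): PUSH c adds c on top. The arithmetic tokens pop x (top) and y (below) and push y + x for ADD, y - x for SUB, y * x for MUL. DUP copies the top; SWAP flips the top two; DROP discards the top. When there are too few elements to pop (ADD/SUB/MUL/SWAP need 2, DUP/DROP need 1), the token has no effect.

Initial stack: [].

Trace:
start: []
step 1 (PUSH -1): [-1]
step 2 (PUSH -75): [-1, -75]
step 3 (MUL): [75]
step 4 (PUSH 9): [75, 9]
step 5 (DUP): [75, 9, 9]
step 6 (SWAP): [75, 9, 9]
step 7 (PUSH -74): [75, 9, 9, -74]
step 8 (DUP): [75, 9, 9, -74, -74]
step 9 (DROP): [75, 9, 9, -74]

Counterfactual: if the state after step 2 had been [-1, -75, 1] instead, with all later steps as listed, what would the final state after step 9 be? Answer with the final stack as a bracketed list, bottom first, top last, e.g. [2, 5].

state after step 2 := [-1, -75, 1]
step 3 (MUL): [-1, -75]
step 4 (PUSH 9): [-1, -75, 9]
step 5 (DUP): [-1, -75, 9, 9]
step 6 (SWAP): [-1, -75, 9, 9]
step 7 (PUSH -74): [-1, -75, 9, 9, -74]
step 8 (DUP): [-1, -75, 9, 9, -74, -74]
step 9 (DROP): [-1, -75, 9, 9, -74]

[-1, -75, 9, 9, -74]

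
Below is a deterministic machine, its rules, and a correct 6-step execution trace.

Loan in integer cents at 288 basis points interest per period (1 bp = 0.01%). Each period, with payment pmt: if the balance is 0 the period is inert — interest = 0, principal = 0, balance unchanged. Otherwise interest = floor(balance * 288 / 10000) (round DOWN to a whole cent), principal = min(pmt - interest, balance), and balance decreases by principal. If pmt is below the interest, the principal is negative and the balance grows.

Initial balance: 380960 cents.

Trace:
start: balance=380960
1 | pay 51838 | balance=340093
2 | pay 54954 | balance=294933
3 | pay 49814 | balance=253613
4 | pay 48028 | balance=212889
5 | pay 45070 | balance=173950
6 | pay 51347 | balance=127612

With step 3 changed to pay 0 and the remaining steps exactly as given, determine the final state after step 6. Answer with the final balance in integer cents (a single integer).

181855

(re-executing from step 3 with the substitution; state before step 3: balance=294933)
3 | pay 0 | balance=303427
4 | pay 48028 | balance=264137
5 | pay 45070 | balance=226674
6 | pay 51347 | balance=181855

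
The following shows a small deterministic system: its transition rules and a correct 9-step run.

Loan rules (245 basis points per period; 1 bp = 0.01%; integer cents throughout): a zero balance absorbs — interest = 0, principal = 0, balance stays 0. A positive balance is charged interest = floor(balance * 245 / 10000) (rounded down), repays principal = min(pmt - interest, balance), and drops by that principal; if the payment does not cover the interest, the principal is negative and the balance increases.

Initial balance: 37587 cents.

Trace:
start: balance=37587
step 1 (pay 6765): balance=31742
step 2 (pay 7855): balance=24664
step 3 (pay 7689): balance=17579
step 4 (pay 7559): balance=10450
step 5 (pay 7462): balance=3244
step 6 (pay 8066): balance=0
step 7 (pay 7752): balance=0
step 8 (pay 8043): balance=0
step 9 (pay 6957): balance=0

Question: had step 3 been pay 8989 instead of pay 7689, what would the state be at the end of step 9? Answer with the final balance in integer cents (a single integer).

(re-executing from step 3 with the substitution; state before step 3: balance=24664)
step 3 (pay 8989): balance=16279
step 4 (pay 7559): balance=9118
step 5 (pay 7462): balance=1879
step 6 (pay 8066): balance=0
step 7 (pay 7752): balance=0
step 8 (pay 8043): balance=0
step 9 (pay 6957): balance=0

0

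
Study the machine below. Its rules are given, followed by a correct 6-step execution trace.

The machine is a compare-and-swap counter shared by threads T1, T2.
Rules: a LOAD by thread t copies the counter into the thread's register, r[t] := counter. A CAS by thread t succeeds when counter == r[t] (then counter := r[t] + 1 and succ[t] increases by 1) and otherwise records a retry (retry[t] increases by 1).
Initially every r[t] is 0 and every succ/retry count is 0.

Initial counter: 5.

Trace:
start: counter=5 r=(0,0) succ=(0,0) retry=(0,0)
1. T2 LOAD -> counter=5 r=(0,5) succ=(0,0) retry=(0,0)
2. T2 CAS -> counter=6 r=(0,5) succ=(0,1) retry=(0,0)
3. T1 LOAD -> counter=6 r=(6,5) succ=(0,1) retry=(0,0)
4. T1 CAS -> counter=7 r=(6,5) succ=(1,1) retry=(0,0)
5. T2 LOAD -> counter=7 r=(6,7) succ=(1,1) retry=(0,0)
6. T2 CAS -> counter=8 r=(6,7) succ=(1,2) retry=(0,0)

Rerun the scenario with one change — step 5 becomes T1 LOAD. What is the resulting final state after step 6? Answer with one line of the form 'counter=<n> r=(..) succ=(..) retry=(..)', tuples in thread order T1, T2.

(re-executing from step 5 with the substitution; state before step 5: counter=7 r=(6,5) succ=(1,1) retry=(0,0))
5. T1 LOAD -> counter=7 r=(7,5) succ=(1,1) retry=(0,0)
6. T2 CAS -> counter=7 r=(7,5) succ=(1,1) retry=(0,1)

counter=7 r=(7,5) succ=(1,1) retry=(0,1)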